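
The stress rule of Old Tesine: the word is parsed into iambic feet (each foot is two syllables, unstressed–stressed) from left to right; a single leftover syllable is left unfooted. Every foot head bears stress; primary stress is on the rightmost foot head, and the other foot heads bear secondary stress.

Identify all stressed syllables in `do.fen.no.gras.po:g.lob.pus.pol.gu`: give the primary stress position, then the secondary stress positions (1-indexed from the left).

Parse left to right into iambic (σˈσ) feet: (do.ˈfen) (no.ˈgras) (po:g.ˈlob) (pus.ˈpol) gu. Syllable 9 is left unfooted.
Foot heads (stressed positions): 2, 4, 6, 8.
End Rule Rightmost: primary stress on the rightmost head = syllable 8.
Secondary stress on 2, 4, 6: do.ˌfen.no.ˌgras.po:g.ˌlob.pus.ˈpol.gu.

primary 8, secondary 2, 4, 6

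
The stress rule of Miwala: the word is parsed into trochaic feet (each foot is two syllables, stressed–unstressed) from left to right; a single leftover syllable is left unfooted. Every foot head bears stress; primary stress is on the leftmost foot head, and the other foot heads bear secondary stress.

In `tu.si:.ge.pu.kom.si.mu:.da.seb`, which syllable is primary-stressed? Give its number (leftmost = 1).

1

Parse left to right into trochaic (ˈσσ) feet: (ˈtu.si:) (ˈge.pu) (ˈkom.si) (ˈmu:.da) seb. Syllable 9 is left unfooted.
Foot heads (stressed positions): 1, 3, 5, 7.
End Rule Leftmost: primary stress on the leftmost head = syllable 1.
Primary stress: syllable 1 → ˈtu.si:.ge.pu.kom.si.mu:.da.seb.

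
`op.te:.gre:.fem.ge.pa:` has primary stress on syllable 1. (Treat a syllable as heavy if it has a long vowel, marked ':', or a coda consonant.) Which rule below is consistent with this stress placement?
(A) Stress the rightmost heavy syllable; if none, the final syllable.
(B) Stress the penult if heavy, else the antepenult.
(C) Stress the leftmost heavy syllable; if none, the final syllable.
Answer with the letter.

C

Rule A → syllable 6 (observed: 1).
Rule B → syllable 4 (observed: 1).
Rule C → syllable 1 ✓.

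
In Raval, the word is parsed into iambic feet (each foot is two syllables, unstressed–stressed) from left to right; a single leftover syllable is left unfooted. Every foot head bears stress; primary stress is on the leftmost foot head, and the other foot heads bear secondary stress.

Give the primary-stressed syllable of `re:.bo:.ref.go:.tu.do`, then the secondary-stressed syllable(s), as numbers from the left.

primary 2, secondary 4, 6

Parse left to right into iambic (σˈσ) feet: (re:.ˈbo:) (ref.ˈgo:) (tu.ˈdo).
Foot heads (stressed positions): 2, 4, 6.
End Rule Leftmost: primary stress on the leftmost head = syllable 2.
Secondary stress on 4, 6: re:.ˈbo:.ref.ˌgo:.tu.ˌdo.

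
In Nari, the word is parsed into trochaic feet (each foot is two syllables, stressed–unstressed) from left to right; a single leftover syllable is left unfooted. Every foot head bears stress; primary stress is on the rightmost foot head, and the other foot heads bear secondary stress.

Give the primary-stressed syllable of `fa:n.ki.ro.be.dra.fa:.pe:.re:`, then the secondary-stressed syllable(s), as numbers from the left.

primary 7, secondary 1, 3, 5

Parse left to right into trochaic (ˈσσ) feet: (ˈfa:n.ki) (ˈro.be) (ˈdra.fa:) (ˈpe:.re:).
Foot heads (stressed positions): 1, 3, 5, 7.
End Rule Rightmost: primary stress on the rightmost head = syllable 7.
Secondary stress on 1, 3, 5: ˌfa:n.ki.ˌro.be.ˌdra.fa:.ˈpe:.re:.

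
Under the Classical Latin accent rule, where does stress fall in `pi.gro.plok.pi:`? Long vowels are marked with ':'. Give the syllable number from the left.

3

Classical Latin: stress the penult if heavy (long vowel or closed), else the antepenult.
Weights: 2 gro L, 3 plok H, 4 pi: H.
The penult (syllable 3, plok) is heavy, so it takes stress.
Stress on syllable 3: pi.gro.ˈplok.pi:.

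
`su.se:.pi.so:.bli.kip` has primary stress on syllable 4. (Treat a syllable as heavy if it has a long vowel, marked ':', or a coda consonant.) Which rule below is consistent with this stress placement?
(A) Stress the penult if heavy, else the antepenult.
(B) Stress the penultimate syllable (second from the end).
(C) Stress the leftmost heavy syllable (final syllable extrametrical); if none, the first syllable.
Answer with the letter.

Rule A → syllable 4 ✓.
Rule B → syllable 5 (observed: 4).
Rule C → syllable 2 (observed: 4).

A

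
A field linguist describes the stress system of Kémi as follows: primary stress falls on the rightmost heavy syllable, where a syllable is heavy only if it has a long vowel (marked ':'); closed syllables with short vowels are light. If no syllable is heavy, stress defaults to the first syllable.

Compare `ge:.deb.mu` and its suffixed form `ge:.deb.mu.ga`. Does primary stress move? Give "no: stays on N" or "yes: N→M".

Base `ge:.deb.mu` (3 syllables):
  Weights: 1 ge: H, 2 deb L, 3 mu L.
  Heavy syllables in the domain: 1. The rightmost is syllable 1 (ge:).
  → primary stress on syllable 1.
Suffixed `ge:.deb.mu.ga` (4 syllables):
  Weights: 1 ge: H, 2 deb L, 3 mu L, 4 ga L.
  Heavy syllables in the domain: 1. The rightmost is syllable 1 (ge:).
  → primary stress on syllable 1.

no: stays on 1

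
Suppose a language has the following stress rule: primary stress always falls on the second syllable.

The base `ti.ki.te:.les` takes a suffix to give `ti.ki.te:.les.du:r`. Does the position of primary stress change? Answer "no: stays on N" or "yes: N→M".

Base `ti.ki.te:.les` (4 syllables):
  The word has 4 syllables; the second syllable is syllable 2 (ki).
  → primary stress on syllable 2.
Suffixed `ti.ki.te:.les.du:r` (5 syllables):
  The word has 5 syllables; the second syllable is syllable 2 (ki).
  → primary stress on syllable 2.

no: stays on 2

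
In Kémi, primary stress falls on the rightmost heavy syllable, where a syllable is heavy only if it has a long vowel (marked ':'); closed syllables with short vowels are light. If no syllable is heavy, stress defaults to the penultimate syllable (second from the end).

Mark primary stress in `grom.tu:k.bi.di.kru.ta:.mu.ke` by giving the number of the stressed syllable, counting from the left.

Weights: 1 grom L, 2 tu:k H, 3 bi L, 4 di L, 5 kru L, 6 ta: H, 7 mu L, 8 ke L.
Heavy syllables in the domain: 2, 6. The rightmost is syllable 6 (ta:).
Primary stress: syllable 6 → grom.tu:k.bi.di.kru.ˈta:.mu.ke.

6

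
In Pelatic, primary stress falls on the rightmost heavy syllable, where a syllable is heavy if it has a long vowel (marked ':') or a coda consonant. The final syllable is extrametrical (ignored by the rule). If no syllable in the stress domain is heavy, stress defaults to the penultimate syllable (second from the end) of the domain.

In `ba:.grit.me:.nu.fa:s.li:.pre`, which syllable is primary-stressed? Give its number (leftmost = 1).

6

The final syllable (7, pre) is extrametrical; the stress domain is syllables 1–6.
Weights: 1 ba: H, 2 grit H, 3 me: H, 4 nu L, 5 fa:s H, 6 li: H.
Heavy syllables in the domain: 1, 2, 3, 5, 6. The rightmost is syllable 6 (li:).
Primary stress: syllable 6 → ba:.grit.me:.nu.fa:s.ˈli:.pre.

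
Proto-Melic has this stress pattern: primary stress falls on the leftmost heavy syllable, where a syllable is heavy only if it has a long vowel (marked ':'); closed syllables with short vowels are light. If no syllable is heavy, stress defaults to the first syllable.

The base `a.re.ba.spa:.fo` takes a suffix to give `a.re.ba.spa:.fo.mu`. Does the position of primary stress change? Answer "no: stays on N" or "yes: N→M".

Base `a.re.ba.spa:.fo` (5 syllables):
  Weights: 1 a L, 2 re L, 3 ba L, 4 spa: H, 5 fo L.
  Heavy syllables in the domain: 4. The leftmost is syllable 4 (spa:).
  → primary stress on syllable 4.
Suffixed `a.re.ba.spa:.fo.mu` (6 syllables):
  Weights: 1 a L, 2 re L, 3 ba L, 4 spa: H, 5 fo L, 6 mu L.
  Heavy syllables in the domain: 4. The leftmost is syllable 4 (spa:).
  → primary stress on syllable 4.

no: stays on 4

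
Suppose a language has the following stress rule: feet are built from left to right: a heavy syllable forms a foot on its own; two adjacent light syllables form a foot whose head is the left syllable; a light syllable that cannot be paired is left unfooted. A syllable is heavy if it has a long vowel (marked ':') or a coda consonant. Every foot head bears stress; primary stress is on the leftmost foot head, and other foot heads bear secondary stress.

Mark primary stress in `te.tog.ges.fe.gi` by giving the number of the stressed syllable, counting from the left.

Weights: 1 te L, 2 tog H, 3 ges H, 4 fe L, 5 gi L.
Parse left to right (heavy = foot alone; LL = one foot; stranded L unfooted): te (ˈtog) (ˈges) (ˈfe.gi).
Foot heads: 2, 3, 4.
Primary stress on the leftmost head = syllable 2.
Primary stress: syllable 2 → te.ˈtog.ges.fe.gi.

2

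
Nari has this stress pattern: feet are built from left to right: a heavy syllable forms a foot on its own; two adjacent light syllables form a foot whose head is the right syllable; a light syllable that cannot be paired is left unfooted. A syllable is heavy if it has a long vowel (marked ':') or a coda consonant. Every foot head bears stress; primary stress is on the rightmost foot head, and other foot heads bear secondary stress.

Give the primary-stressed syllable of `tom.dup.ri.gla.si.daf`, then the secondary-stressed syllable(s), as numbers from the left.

Weights: 1 tom H, 2 dup H, 3 ri L, 4 gla L, 5 si L, 6 daf H.
Parse left to right (heavy = foot alone; LL = one foot; stranded L unfooted): (ˈtom) (ˈdup) (ri.ˈgla) si (ˈdaf).
Foot heads: 1, 2, 4, 6.
Primary stress on the rightmost head = syllable 6.
Secondary stress on 1, 2, 4: ˌtom.ˌdup.ri.ˌgla.si.ˈdaf.

primary 6, secondary 1, 2, 4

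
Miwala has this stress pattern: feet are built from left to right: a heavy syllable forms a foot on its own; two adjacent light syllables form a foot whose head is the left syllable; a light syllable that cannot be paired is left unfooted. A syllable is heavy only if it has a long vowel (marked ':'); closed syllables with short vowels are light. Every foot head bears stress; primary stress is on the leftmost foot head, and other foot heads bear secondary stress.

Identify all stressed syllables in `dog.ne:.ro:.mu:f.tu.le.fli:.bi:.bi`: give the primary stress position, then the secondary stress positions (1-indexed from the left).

Weights: 1 dog L, 2 ne: H, 3 ro: H, 4 mu:f H, 5 tu L, 6 le L, 7 fli: H, 8 bi: H, 9 bi L.
Parse left to right (heavy = foot alone; LL = one foot; stranded L unfooted): dog (ˈne:) (ˈro:) (ˈmu:f) (ˈtu.le) (ˈfli:) (ˈbi:) bi.
Foot heads: 2, 3, 4, 5, 7, 8.
Primary stress on the leftmost head = syllable 2.
Secondary stress on 3, 4, 5, 7, 8: dog.ˈne:.ˌro:.ˌmu:f.ˌtu.le.ˌfli:.ˌbi:.bi.

primary 2, secondary 3, 4, 5, 7, 8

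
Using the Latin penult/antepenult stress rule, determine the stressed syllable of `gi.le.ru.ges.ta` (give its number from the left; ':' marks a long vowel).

4

Classical Latin: stress the penult if heavy (long vowel or closed), else the antepenult.
Weights: 3 ru L, 4 ges H, 5 ta L.
The penult (syllable 4, ges) is heavy, so it takes stress.
Stress on syllable 4: gi.le.ru.ˈges.ta.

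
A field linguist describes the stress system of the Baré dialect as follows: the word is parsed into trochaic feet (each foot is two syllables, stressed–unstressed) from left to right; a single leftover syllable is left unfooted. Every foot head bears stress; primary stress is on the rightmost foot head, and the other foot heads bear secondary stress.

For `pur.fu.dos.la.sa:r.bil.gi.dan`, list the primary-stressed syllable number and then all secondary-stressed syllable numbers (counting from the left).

Parse left to right into trochaic (ˈσσ) feet: (ˈpur.fu) (ˈdos.la) (ˈsa:r.bil) (ˈgi.dan).
Foot heads (stressed positions): 1, 3, 5, 7.
End Rule Rightmost: primary stress on the rightmost head = syllable 7.
Secondary stress on 1, 3, 5: ˌpur.fu.ˌdos.la.ˌsa:r.bil.ˈgi.dan.

primary 7, secondary 1, 3, 5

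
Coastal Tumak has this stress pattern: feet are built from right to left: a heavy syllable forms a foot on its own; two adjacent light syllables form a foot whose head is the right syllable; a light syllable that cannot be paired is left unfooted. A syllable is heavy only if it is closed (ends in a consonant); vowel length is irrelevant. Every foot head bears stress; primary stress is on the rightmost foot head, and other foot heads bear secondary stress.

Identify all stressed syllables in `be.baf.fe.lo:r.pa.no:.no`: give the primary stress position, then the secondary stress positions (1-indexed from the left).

Weights: 1 be L, 2 baf H, 3 fe L, 4 lo:r H, 5 pa L, 6 no: L, 7 no L.
Parse right to left (heavy = foot alone; LL = one foot; stranded L unfooted): be (ˈbaf) fe (ˈlo:r) pa (no:.ˈno).
Foot heads: 2, 4, 7.
Primary stress on the rightmost head = syllable 7.
Secondary stress on 2, 4: be.ˌbaf.fe.ˌlo:r.pa.no:.ˈno.

primary 7, secondary 2, 4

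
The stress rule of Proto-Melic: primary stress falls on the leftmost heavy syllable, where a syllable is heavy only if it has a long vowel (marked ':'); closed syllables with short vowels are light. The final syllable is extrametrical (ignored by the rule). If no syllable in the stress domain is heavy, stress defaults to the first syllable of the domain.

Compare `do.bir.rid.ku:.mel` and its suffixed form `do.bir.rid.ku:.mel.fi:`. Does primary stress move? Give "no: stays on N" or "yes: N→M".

Base `do.bir.rid.ku:.mel` (5 syllables):
  The final syllable (5, mel) is extrametrical; the stress domain is syllables 1–4.
  Weights: 1 do L, 2 bir L, 3 rid L, 4 ku: H.
  Heavy syllables in the domain: 4. The leftmost is syllable 4 (ku:).
  → primary stress on syllable 4.
Suffixed `do.bir.rid.ku:.mel.fi:` (6 syllables):
  The final syllable (6, fi:) is extrametrical; the stress domain is syllables 1–5.
  Weights: 1 do L, 2 bir L, 3 rid L, 4 ku: H, 5 mel L.
  Heavy syllables in the domain: 4. The leftmost is syllable 4 (ku:).
  → primary stress on syllable 4.

no: stays on 4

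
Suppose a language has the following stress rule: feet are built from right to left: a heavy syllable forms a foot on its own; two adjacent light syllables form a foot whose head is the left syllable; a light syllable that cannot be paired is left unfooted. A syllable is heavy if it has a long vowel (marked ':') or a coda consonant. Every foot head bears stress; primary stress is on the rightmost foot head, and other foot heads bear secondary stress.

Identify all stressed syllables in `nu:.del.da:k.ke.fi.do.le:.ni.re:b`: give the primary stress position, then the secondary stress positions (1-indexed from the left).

primary 9, secondary 1, 2, 3, 5, 7

Weights: 1 nu: H, 2 del H, 3 da:k H, 4 ke L, 5 fi L, 6 do L, 7 le: H, 8 ni L, 9 re:b H.
Parse right to left (heavy = foot alone; LL = one foot; stranded L unfooted): (ˈnu:) (ˈdel) (ˈda:k) ke (ˈfi.do) (ˈle:) ni (ˈre:b).
Foot heads: 1, 2, 3, 5, 7, 9.
Primary stress on the rightmost head = syllable 9.
Secondary stress on 1, 2, 3, 5, 7: ˌnu:.ˌdel.ˌda:k.ke.ˌfi.do.ˌle:.ni.ˈre:b.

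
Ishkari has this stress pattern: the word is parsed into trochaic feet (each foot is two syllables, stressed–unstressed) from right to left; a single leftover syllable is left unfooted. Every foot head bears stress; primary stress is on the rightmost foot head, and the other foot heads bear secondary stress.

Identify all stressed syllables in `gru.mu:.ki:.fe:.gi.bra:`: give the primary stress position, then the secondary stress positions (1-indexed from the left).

primary 5, secondary 1, 3

Parse right to left into trochaic (ˈσσ) feet: (ˈgru.mu:) (ˈki:.fe:) (ˈgi.bra:).
Foot heads (stressed positions): 1, 3, 5.
End Rule Rightmost: primary stress on the rightmost head = syllable 5.
Secondary stress on 1, 3: ˌgru.mu:.ˌki:.fe:.ˈgi.bra:.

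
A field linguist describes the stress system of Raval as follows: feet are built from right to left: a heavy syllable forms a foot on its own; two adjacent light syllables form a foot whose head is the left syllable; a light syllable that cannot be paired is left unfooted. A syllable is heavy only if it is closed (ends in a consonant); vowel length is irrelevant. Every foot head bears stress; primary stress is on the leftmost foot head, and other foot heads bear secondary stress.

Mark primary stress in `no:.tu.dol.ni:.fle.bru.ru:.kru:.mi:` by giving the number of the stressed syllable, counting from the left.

Weights: 1 no: L, 2 tu L, 3 dol H, 4 ni: L, 5 fle L, 6 bru L, 7 ru: L, 8 kru: L, 9 mi: L.
Parse right to left (heavy = foot alone; LL = one foot; stranded L unfooted): (ˈno:.tu) (ˈdol) (ˈni:.fle) (ˈbru.ru:) (ˈkru:.mi:).
Foot heads: 1, 3, 4, 6, 8.
Primary stress on the leftmost head = syllable 1.
Primary stress: syllable 1 → ˈno:.tu.dol.ni:.fle.bru.ru:.kru:.mi:.

1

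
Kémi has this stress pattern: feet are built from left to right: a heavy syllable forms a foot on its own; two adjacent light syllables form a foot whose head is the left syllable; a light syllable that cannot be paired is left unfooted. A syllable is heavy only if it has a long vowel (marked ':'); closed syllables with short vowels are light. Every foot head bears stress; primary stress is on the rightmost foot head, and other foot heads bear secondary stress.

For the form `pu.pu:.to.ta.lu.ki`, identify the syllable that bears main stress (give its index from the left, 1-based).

Weights: 1 pu L, 2 pu: H, 3 to L, 4 ta L, 5 lu L, 6 ki L.
Parse left to right (heavy = foot alone; LL = one foot; stranded L unfooted): pu (ˈpu:) (ˈto.ta) (ˈlu.ki).
Foot heads: 2, 3, 5.
Primary stress on the rightmost head = syllable 5.
Primary stress: syllable 5 → pu.pu:.to.ta.ˈlu.ki.

5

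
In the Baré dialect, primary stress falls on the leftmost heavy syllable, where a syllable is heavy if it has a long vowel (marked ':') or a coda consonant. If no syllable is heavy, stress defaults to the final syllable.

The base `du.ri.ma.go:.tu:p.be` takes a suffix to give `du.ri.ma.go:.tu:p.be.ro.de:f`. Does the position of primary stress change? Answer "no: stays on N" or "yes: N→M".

no: stays on 4

Base `du.ri.ma.go:.tu:p.be` (6 syllables):
  Weights: 1 du L, 2 ri L, 3 ma L, 4 go: H, 5 tu:p H, 6 be L.
  Heavy syllables in the domain: 4, 5. The leftmost is syllable 4 (go:).
  → primary stress on syllable 4.
Suffixed `du.ri.ma.go:.tu:p.be.ro.de:f` (8 syllables):
  Weights: 1 du L, 2 ri L, 3 ma L, 4 go: H, 5 tu:p H, 6 be L, 7 ro L, 8 de:f H.
  Heavy syllables in the domain: 4, 5, 8. The leftmost is syllable 4 (go:).
  → primary stress on syllable 4.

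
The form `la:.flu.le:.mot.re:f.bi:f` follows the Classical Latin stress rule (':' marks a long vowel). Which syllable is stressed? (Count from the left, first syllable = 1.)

Classical Latin: stress the penult if heavy (long vowel or closed), else the antepenult.
Weights: 4 mot H, 5 re:f H, 6 bi:f H.
The penult (syllable 5, re:f) is heavy, so it takes stress.
Stress on syllable 5: la:.flu.le:.mot.ˈre:f.bi:f.

5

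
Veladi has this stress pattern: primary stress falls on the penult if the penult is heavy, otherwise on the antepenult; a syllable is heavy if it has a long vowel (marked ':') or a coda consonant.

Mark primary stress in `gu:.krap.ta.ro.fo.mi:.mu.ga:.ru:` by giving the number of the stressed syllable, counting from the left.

Weights: 7 mu L, 8 ga: H, 9 ru: H.
The penult (syllable 8, ga:) is heavy, so it takes stress.
Primary stress: syllable 8 → gu:.krap.ta.ro.fo.mi:.mu.ˈga:.ru:.

8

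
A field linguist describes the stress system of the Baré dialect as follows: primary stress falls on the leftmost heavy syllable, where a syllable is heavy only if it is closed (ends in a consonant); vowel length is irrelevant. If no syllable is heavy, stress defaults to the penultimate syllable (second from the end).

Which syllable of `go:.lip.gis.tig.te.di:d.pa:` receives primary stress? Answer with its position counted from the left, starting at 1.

Weights: 1 go: L, 2 lip H, 3 gis H, 4 tig H, 5 te L, 6 di:d H, 7 pa: L.
Heavy syllables in the domain: 2, 3, 4, 6. The leftmost is syllable 2 (lip).
Primary stress: syllable 2 → go:.ˈlip.gis.tig.te.di:d.pa:.

2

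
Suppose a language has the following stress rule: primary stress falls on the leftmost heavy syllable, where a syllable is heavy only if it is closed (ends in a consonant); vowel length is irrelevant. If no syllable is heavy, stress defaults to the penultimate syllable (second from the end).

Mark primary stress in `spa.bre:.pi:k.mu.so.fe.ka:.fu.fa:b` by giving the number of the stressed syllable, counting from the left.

Weights: 1 spa L, 2 bre: L, 3 pi:k H, 4 mu L, 5 so L, 6 fe L, 7 ka: L, 8 fu L, 9 fa:b H.
Heavy syllables in the domain: 3, 9. The leftmost is syllable 3 (pi:k).
Primary stress: syllable 3 → spa.bre:.ˈpi:k.mu.so.fe.ka:.fu.fa:b.

3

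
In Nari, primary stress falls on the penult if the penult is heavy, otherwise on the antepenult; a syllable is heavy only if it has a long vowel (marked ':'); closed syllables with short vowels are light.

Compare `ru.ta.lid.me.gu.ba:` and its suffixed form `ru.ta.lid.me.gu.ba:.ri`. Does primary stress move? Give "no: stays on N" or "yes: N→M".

Base `ru.ta.lid.me.gu.ba:` (6 syllables):
  Weights: 4 me L, 5 gu L, 6 ba: H.
  The penult (syllable 5, gu) is light, so stress falls on the antepenult (syllable 4, me).
  → primary stress on syllable 4.
Suffixed `ru.ta.lid.me.gu.ba:.ri` (7 syllables):
  Weights: 5 gu L, 6 ba: H, 7 ri L.
  The penult (syllable 6, ba:) is heavy, so it takes stress.
  → primary stress on syllable 6.

yes: 4→6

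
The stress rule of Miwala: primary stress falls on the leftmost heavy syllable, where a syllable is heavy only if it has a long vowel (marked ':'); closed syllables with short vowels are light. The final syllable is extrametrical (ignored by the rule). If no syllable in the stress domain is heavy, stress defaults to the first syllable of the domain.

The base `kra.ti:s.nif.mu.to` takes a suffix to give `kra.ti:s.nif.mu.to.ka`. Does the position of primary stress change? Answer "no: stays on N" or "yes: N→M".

no: stays on 2

Base `kra.ti:s.nif.mu.to` (5 syllables):
  The final syllable (5, to) is extrametrical; the stress domain is syllables 1–4.
  Weights: 1 kra L, 2 ti:s H, 3 nif L, 4 mu L.
  Heavy syllables in the domain: 2. The leftmost is syllable 2 (ti:s).
  → primary stress on syllable 2.
Suffixed `kra.ti:s.nif.mu.to.ka` (6 syllables):
  The final syllable (6, ka) is extrametrical; the stress domain is syllables 1–5.
  Weights: 1 kra L, 2 ti:s H, 3 nif L, 4 mu L, 5 to L.
  Heavy syllables in the domain: 2. The leftmost is syllable 2 (ti:s).
  → primary stress on syllable 2.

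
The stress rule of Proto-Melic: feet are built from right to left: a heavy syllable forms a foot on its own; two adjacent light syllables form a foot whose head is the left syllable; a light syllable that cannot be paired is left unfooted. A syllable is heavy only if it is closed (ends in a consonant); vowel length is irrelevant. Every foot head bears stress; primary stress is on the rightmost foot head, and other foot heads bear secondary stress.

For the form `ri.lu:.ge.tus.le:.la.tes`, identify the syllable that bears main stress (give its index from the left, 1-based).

7

Weights: 1 ri L, 2 lu: L, 3 ge L, 4 tus H, 5 le: L, 6 la L, 7 tes H.
Parse right to left (heavy = foot alone; LL = one foot; stranded L unfooted): ri (ˈlu:.ge) (ˈtus) (ˈle:.la) (ˈtes).
Foot heads: 2, 4, 5, 7.
Primary stress on the rightmost head = syllable 7.
Primary stress: syllable 7 → ri.lu:.ge.tus.le:.la.ˈtes.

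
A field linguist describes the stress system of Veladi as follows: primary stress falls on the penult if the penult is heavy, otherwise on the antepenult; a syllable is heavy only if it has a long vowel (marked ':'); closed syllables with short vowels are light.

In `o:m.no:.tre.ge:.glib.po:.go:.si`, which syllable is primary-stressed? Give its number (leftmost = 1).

7

Weights: 6 po: H, 7 go: H, 8 si L.
The penult (syllable 7, go:) is heavy, so it takes stress.
Primary stress: syllable 7 → o:m.no:.tre.ge:.glib.po:.ˈgo:.si.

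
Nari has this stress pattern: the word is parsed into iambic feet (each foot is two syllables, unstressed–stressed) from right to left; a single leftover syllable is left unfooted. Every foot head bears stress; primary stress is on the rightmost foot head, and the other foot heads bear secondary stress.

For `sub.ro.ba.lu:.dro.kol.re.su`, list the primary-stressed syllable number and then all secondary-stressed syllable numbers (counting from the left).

Parse right to left into iambic (σˈσ) feet: (sub.ˈro) (ba.ˈlu:) (dro.ˈkol) (re.ˈsu).
Foot heads (stressed positions): 2, 4, 6, 8.
End Rule Rightmost: primary stress on the rightmost head = syllable 8.
Secondary stress on 2, 4, 6: sub.ˌro.ba.ˌlu:.dro.ˌkol.re.ˈsu.

primary 8, secondary 2, 4, 6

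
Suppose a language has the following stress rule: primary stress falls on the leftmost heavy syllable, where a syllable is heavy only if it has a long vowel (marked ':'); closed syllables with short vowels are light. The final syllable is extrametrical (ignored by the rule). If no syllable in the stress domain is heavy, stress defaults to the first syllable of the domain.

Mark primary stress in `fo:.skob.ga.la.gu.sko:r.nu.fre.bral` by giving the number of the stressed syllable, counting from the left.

The final syllable (9, bral) is extrametrical; the stress domain is syllables 1–8.
Weights: 1 fo: H, 2 skob L, 3 ga L, 4 la L, 5 gu L, 6 sko:r H, 7 nu L, 8 fre L.
Heavy syllables in the domain: 1, 6. The leftmost is syllable 1 (fo:).
Primary stress: syllable 1 → ˈfo:.skob.ga.la.gu.sko:r.nu.fre.bral.

1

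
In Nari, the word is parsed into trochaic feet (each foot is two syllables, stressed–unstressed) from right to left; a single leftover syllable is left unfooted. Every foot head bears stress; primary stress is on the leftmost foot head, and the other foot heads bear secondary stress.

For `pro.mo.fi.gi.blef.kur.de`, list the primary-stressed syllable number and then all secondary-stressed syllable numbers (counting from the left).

Parse right to left into trochaic (ˈσσ) feet: pro (ˈmo.fi) (ˈgi.blef) (ˈkur.de). Syllable 1 is left unfooted.
Foot heads (stressed positions): 2, 4, 6.
End Rule Leftmost: primary stress on the leftmost head = syllable 2.
Secondary stress on 4, 6: pro.ˈmo.fi.ˌgi.blef.ˌkur.de.

primary 2, secondary 4, 6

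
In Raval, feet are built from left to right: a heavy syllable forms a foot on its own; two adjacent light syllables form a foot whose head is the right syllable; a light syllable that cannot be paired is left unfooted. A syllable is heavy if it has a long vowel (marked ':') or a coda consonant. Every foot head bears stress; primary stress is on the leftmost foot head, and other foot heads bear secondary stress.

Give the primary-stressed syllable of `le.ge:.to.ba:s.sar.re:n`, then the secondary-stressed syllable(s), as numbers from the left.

Weights: 1 le L, 2 ge: H, 3 to L, 4 ba:s H, 5 sar H, 6 re:n H.
Parse left to right (heavy = foot alone; LL = one foot; stranded L unfooted): le (ˈge:) to (ˈba:s) (ˈsar) (ˈre:n).
Foot heads: 2, 4, 5, 6.
Primary stress on the leftmost head = syllable 2.
Secondary stress on 4, 5, 6: le.ˈge:.to.ˌba:s.ˌsar.ˌre:n.

primary 2, secondary 4, 5, 6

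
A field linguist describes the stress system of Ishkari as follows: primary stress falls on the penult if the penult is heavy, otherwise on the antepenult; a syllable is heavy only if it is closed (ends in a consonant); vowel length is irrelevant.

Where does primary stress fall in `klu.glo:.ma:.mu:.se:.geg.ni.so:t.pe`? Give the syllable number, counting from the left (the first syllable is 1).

8

Weights: 7 ni L, 8 so:t H, 9 pe L.
The penult (syllable 8, so:t) is heavy, so it takes stress.
Primary stress: syllable 8 → klu.glo:.ma:.mu:.se:.geg.ni.ˈso:t.pe.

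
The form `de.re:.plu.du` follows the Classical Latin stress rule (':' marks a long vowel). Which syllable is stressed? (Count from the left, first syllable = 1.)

Classical Latin: stress the penult if heavy (long vowel or closed), else the antepenult.
Weights: 2 re: H, 3 plu L, 4 du L.
The penult (syllable 3, plu) is light, so stress falls on the antepenult (syllable 2, re:).
Stress on syllable 2: de.ˈre:.plu.du.

2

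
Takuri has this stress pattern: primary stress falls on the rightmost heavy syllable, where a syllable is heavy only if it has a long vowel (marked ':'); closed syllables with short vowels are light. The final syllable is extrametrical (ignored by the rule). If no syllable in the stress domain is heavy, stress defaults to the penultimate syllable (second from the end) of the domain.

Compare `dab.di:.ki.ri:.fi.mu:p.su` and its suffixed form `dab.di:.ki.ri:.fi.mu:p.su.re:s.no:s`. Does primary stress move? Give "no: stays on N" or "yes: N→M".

Base `dab.di:.ki.ri:.fi.mu:p.su` (7 syllables):
  The final syllable (7, su) is extrametrical; the stress domain is syllables 1–6.
  Weights: 1 dab L, 2 di: H, 3 ki L, 4 ri: H, 5 fi L, 6 mu:p H.
  Heavy syllables in the domain: 2, 4, 6. The rightmost is syllable 6 (mu:p).
  → primary stress on syllable 6.
Suffixed `dab.di:.ki.ri:.fi.mu:p.su.re:s.no:s` (9 syllables):
  The final syllable (9, no:s) is extrametrical; the stress domain is syllables 1–8.
  Weights: 1 dab L, 2 di: H, 3 ki L, 4 ri: H, 5 fi L, 6 mu:p H, 7 su L, 8 re:s H.
  Heavy syllables in the domain: 2, 4, 6, 8. The rightmost is syllable 8 (re:s).
  → primary stress on syllable 8.

yes: 6→8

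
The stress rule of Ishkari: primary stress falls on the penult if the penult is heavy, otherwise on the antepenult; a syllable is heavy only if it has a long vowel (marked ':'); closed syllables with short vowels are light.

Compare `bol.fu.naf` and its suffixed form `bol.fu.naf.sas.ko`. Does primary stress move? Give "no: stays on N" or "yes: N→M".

Base `bol.fu.naf` (3 syllables):
  Weights: 1 bol L, 2 fu L, 3 naf L.
  The penult (syllable 2, fu) is light, so stress falls on the antepenult (syllable 1, bol).
  → primary stress on syllable 1.
Suffixed `bol.fu.naf.sas.ko` (5 syllables):
  Weights: 3 naf L, 4 sas L, 5 ko L.
  The penult (syllable 4, sas) is light, so stress falls on the antepenult (syllable 3, naf).
  → primary stress on syllable 3.

yes: 1→3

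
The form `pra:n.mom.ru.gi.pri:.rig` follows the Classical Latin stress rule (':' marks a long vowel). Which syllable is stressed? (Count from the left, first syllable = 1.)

5

Classical Latin: stress the penult if heavy (long vowel or closed), else the antepenult.
Weights: 4 gi L, 5 pri: H, 6 rig H.
The penult (syllable 5, pri:) is heavy, so it takes stress.
Stress on syllable 5: pra:n.mom.ru.gi.ˈpri:.rig.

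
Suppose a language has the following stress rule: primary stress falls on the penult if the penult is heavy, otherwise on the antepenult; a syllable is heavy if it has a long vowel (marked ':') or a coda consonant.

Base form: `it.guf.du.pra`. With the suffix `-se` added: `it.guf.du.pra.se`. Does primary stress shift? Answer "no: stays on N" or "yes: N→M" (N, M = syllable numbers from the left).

Base `it.guf.du.pra` (4 syllables):
  Weights: 2 guf H, 3 du L, 4 pra L.
  The penult (syllable 3, du) is light, so stress falls on the antepenult (syllable 2, guf).
  → primary stress on syllable 2.
Suffixed `it.guf.du.pra.se` (5 syllables):
  Weights: 3 du L, 4 pra L, 5 se L.
  The penult (syllable 4, pra) is light, so stress falls on the antepenult (syllable 3, du).
  → primary stress on syllable 3.

yes: 2→3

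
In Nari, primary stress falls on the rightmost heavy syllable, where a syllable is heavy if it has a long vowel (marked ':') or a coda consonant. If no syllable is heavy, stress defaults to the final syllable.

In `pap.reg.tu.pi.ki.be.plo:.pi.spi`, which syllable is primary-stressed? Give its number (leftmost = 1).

Weights: 1 pap H, 2 reg H, 3 tu L, 4 pi L, 5 ki L, 6 be L, 7 plo: H, 8 pi L, 9 spi L.
Heavy syllables in the domain: 1, 2, 7. The rightmost is syllable 7 (plo:).
Primary stress: syllable 7 → pap.reg.tu.pi.ki.be.ˈplo:.pi.spi.

7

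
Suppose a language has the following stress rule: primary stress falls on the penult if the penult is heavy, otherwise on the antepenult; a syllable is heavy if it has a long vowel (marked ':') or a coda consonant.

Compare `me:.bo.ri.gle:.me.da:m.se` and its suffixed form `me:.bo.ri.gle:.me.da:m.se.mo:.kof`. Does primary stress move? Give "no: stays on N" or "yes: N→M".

Base `me:.bo.ri.gle:.me.da:m.se` (7 syllables):
  Weights: 5 me L, 6 da:m H, 7 se L.
  The penult (syllable 6, da:m) is heavy, so it takes stress.
  → primary stress on syllable 6.
Suffixed `me:.bo.ri.gle:.me.da:m.se.mo:.kof` (9 syllables):
  Weights: 7 se L, 8 mo: H, 9 kof H.
  The penult (syllable 8, mo:) is heavy, so it takes stress.
  → primary stress on syllable 8.

yes: 6→8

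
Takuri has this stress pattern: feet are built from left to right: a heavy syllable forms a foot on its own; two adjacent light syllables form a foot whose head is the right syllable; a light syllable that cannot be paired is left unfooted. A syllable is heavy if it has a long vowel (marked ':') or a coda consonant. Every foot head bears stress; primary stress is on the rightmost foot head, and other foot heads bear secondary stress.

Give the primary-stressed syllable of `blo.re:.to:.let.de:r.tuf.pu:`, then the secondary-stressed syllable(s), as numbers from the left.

Weights: 1 blo L, 2 re: H, 3 to: H, 4 let H, 5 de:r H, 6 tuf H, 7 pu: H.
Parse left to right (heavy = foot alone; LL = one foot; stranded L unfooted): blo (ˈre:) (ˈto:) (ˈlet) (ˈde:r) (ˈtuf) (ˈpu:).
Foot heads: 2, 3, 4, 5, 6, 7.
Primary stress on the rightmost head = syllable 7.
Secondary stress on 2, 3, 4, 5, 6: blo.ˌre:.ˌto:.ˌlet.ˌde:r.ˌtuf.ˈpu:.

primary 7, secondary 2, 3, 4, 5, 6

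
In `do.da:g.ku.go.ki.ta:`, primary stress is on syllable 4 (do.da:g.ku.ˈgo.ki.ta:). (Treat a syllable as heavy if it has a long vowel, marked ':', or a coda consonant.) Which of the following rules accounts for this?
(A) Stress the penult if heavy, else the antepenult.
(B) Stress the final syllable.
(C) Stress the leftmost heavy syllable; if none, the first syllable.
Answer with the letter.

Rule A → syllable 4 ✓.
Rule B → syllable 6 (observed: 4).
Rule C → syllable 2 (observed: 4).

A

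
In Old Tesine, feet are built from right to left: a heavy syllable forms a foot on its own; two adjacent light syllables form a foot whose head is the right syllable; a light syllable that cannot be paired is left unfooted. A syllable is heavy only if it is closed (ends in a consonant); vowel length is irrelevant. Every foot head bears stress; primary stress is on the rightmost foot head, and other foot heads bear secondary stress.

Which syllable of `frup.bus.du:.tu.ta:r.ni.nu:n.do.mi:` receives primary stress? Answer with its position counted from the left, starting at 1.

Weights: 1 frup H, 2 bus H, 3 du: L, 4 tu L, 5 ta:r H, 6 ni L, 7 nu:n H, 8 do L, 9 mi: L.
Parse right to left (heavy = foot alone; LL = one foot; stranded L unfooted): (ˈfrup) (ˈbus) (du:.ˈtu) (ˈta:r) ni (ˈnu:n) (do.ˈmi:).
Foot heads: 1, 2, 4, 5, 7, 9.
Primary stress on the rightmost head = syllable 9.
Primary stress: syllable 9 → frup.bus.du:.tu.ta:r.ni.nu:n.do.ˈmi:.

9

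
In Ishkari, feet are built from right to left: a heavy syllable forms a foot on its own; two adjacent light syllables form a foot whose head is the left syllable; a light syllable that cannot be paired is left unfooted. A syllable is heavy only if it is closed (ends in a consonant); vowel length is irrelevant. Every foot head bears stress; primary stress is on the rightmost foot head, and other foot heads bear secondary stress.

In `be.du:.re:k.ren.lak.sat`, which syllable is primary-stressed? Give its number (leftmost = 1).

Weights: 1 be L, 2 du: L, 3 re:k H, 4 ren H, 5 lak H, 6 sat H.
Parse right to left (heavy = foot alone; LL = one foot; stranded L unfooted): (ˈbe.du:) (ˈre:k) (ˈren) (ˈlak) (ˈsat).
Foot heads: 1, 3, 4, 5, 6.
Primary stress on the rightmost head = syllable 6.
Primary stress: syllable 6 → be.du:.re:k.ren.lak.ˈsat.

6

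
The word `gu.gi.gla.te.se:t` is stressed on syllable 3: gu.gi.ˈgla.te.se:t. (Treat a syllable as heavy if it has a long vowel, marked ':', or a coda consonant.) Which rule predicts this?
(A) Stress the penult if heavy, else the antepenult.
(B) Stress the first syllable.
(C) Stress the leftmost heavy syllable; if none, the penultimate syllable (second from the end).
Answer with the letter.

A

Rule A → syllable 3 ✓.
Rule B → syllable 1 (observed: 3).
Rule C → syllable 5 (observed: 3).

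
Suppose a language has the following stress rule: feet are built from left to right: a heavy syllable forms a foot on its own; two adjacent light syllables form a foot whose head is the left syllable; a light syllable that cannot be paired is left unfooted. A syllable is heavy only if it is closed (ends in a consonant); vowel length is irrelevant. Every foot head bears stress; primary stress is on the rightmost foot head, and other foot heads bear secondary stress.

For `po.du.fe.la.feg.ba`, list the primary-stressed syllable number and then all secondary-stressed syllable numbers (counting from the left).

primary 5, secondary 1, 3

Weights: 1 po L, 2 du L, 3 fe L, 4 la L, 5 feg H, 6 ba L.
Parse left to right (heavy = foot alone; LL = one foot; stranded L unfooted): (ˈpo.du) (ˈfe.la) (ˈfeg) ba.
Foot heads: 1, 3, 5.
Primary stress on the rightmost head = syllable 5.
Secondary stress on 1, 3: ˌpo.du.ˌfe.la.ˈfeg.ba.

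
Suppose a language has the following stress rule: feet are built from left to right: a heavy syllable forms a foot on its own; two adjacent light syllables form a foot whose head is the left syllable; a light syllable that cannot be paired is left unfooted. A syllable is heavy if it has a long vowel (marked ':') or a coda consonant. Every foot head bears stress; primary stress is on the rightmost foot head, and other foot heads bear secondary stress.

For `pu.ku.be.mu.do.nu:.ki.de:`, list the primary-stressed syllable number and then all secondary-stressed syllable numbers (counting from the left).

primary 8, secondary 1, 3, 6

Weights: 1 pu L, 2 ku L, 3 be L, 4 mu L, 5 do L, 6 nu: H, 7 ki L, 8 de: H.
Parse left to right (heavy = foot alone; LL = one foot; stranded L unfooted): (ˈpu.ku) (ˈbe.mu) do (ˈnu:) ki (ˈde:).
Foot heads: 1, 3, 6, 8.
Primary stress on the rightmost head = syllable 8.
Secondary stress on 1, 3, 6: ˌpu.ku.ˌbe.mu.do.ˌnu:.ki.ˈde:.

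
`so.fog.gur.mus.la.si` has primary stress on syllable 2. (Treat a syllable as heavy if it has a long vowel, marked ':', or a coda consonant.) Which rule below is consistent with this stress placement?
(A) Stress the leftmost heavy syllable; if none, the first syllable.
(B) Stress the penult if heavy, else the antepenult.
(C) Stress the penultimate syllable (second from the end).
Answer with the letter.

Rule A → syllable 2 ✓.
Rule B → syllable 4 (observed: 2).
Rule C → syllable 5 (observed: 2).

A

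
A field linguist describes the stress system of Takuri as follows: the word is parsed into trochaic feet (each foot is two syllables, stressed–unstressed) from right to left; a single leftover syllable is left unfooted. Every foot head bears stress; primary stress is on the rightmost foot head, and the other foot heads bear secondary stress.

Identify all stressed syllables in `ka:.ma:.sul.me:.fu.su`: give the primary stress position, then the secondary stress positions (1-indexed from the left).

Parse right to left into trochaic (ˈσσ) feet: (ˈka:.ma:) (ˈsul.me:) (ˈfu.su).
Foot heads (stressed positions): 1, 3, 5.
End Rule Rightmost: primary stress on the rightmost head = syllable 5.
Secondary stress on 1, 3: ˌka:.ma:.ˌsul.me:.ˈfu.su.

primary 5, secondary 1, 3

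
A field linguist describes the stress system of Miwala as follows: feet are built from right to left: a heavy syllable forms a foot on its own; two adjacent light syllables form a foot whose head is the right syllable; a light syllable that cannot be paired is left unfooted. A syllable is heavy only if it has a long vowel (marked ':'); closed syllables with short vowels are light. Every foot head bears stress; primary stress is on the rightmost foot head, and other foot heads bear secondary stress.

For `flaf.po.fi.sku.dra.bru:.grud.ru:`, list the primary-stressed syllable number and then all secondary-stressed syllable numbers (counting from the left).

Weights: 1 flaf L, 2 po L, 3 fi L, 4 sku L, 5 dra L, 6 bru: H, 7 grud L, 8 ru: H.
Parse right to left (heavy = foot alone; LL = one foot; stranded L unfooted): flaf (po.ˈfi) (sku.ˈdra) (ˈbru:) grud (ˈru:).
Foot heads: 3, 5, 6, 8.
Primary stress on the rightmost head = syllable 8.
Secondary stress on 3, 5, 6: flaf.po.ˌfi.sku.ˌdra.ˌbru:.grud.ˈru:.

primary 8, secondary 3, 5, 6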